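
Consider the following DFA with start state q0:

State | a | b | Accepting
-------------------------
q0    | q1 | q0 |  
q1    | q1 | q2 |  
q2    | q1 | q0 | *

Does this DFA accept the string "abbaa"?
Start in q0.
Read 'a': q0 → q1
Read 'b': q1 → q2
Read 'b': q2 → q0
Read 'a': q0 → q1
Read 'a': q1 → q1
Final state q1 is not accepting, so the string is rejected.

Final answer: No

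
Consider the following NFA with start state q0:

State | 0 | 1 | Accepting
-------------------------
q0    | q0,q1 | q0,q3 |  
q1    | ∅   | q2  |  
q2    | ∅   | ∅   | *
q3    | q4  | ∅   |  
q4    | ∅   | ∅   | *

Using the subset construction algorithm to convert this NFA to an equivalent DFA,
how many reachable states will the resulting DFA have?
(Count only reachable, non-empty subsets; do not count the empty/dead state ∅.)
Start subset: {q0}
{q0}: on 0 → {q0, q1}, on 1 → {q0, q3}
{q0, q1}: on 0 → {q0, q1}, on 1 → {q0, q2, q3}
{q0, q3}: on 0 → {q0, q1, q4}, on 1 → {q0, q3}
{q0, q2, q3}: on 0 → {q0, q1, q4}, on 1 → {q0, q3}
{q0, q1, q4}: on 0 → {q0, q1}, on 1 → {q0, q2, q3}
Reachable non-empty subsets: {q0}, {q0, q1}, {q0, q3}, {q0, q2, q3}, {q0, q1, q4} — 5 in total.

Final answer: 5 states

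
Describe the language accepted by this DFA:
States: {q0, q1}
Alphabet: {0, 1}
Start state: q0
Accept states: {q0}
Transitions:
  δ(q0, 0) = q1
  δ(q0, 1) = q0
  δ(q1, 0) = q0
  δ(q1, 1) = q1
Analyzing the DFA structure:
Start state: q0
Accept states: {q0}
Interpreting what each state remembers (checking against the transitions):
  q0: an even number of 0s has been read so far
  q1: an odd number of 0s has been read so far
  δ(q0, 0): in q0 (an even number of 0s has been read so far), after reading 0 we have: an odd number of 0s has been read so far → q1
  δ(q0, 1): in q0 (an even number of 0s has been read so far), after reading 1 we have: an even number of 0s has been read so far → q0
  δ(q1, 0): in q1 (an odd number of 0s has been read so far), after reading 0 we have: an even number of 0s has been read so far → q0
  δ(q1, 1): in q1 (an odd number of 0s has been read so far), after reading 1 we have: an odd number of 0s has been read so far → q1
A string is accepted iff it ends in {q0}, i.e. an even number of 0s has been read so far.
Language: All binary strings with an even number of 0s

Final answer: All binary strings with an even number of 0s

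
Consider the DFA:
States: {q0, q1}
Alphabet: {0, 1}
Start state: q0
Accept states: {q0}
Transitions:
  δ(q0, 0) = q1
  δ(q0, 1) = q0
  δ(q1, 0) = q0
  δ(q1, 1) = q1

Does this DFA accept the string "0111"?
Processing string "0111":
  q0 --0--> q1
  q1 --1--> q1
  q1 --1--> q1
  q1 --1--> q1
Final state: q1
Accept states: {q0}
q1 is not an accept state, so the string is rejected.

Final answer: No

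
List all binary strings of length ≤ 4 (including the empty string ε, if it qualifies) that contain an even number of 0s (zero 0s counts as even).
Checking every binary string of length 0 to 4:
  Length 0: accepted: ε | rejected: (none)
  Length 1: accepted: 1 | rejected: 0
  Length 2: accepted: 00, 11 | rejected: 01, 10
  Length 3: accepted: 001, 010, 100, 111 | rejected: 000, 011, 101, 110
  Length 4: accepted: 0000, 0011, 0101, 0110, 1001, 1010, 1100, 1111 | rejected: 0001, 0010, 0100, 0111, 1000, 1011, 1101, 1110
Total: 16 string(s).

Final answer: ε, 1, 00, 11, 001, 010, 100, 111, 0000, 0011, 0101, 0110, 1001, 1010, 1100, 1111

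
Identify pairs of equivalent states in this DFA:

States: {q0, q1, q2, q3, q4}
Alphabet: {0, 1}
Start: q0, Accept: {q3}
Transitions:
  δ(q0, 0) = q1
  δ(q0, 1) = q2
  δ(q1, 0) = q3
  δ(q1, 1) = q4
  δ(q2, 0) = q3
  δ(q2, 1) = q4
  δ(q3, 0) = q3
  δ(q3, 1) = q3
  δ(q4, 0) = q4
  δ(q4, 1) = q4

Using the table-filling algorithm:
Round 0 – mark pairs where exactly one state is accepting: (q0,q3), (q1,q3), (q2,q3), (q3,q4)
Round 1 – newly marked: (q0,q1) [on 0: q1 vs q3, already marked]; (q0,q2) [on 0: q1 vs q3, already marked]; (q1,q4) [on 0: q3 vs q4, already marked]; (q2,q4) [on 0: q3 vs q4, already marked]
Round 2 – newly marked: (q0,q4) [on 0: q1 vs q4, already marked]
No further pairs can be marked.
(q1, q2) unmarked: δ(q1,0)=q3, δ(q2,0)=q3; δ(q1,1)=q4, δ(q2,1)=q4 → equivalent
Equivalent pairs: (q1, q2)

Final answer: Equivalent pairs: (q1, q2)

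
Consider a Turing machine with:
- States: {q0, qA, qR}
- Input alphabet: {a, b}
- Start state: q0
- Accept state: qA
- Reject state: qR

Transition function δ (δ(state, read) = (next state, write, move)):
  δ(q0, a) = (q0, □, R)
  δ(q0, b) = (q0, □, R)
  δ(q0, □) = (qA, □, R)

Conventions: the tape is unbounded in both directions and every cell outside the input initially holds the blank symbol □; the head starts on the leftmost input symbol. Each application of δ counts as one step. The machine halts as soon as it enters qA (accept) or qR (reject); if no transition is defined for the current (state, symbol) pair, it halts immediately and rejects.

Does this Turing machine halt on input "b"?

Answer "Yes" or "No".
Step 0: [q0]b (head at position 0)
Step 1: δ(q0, b) = (q0, □, R)  ⊢  □[q0]□ (head at position 1)
Step 2: δ(q0, □) = (qA, □, R)  ⊢  □□[qA]□ (head at position 2)
The machine is in qA, so it halts and accepts.
It halts after 2 steps.

Final answer: Yes - halts after 2 steps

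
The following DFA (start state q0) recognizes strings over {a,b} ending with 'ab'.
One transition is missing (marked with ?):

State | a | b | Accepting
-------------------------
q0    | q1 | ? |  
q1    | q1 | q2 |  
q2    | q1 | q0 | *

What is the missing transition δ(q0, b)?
q0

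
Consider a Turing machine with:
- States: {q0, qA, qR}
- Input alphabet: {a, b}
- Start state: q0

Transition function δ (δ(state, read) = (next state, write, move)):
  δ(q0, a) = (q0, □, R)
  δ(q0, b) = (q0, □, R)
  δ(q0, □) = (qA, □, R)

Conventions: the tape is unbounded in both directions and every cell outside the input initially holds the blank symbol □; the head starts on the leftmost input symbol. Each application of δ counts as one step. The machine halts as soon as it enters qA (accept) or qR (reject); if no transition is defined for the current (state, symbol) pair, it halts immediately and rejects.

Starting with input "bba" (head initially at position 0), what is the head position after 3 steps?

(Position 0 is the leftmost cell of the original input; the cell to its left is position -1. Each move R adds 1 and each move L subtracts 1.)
Step 0: [q0]bba (head at position 0)
Step 1: δ(q0, b) = (q0, □, R)  ⊢  □[q0]ba (head at position 1)
Step 2: δ(q0, b) = (q0, □, R)  ⊢  □□[q0]a (head at position 2)
Step 3: δ(q0, a) = (q0, □, R)  ⊢  □□□[q0]□ (head at position 3)
Head position after 3 steps: 3

Final answer: Position 3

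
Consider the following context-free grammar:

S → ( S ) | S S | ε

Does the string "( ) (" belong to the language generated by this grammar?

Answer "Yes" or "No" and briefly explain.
Each production adds parentheses only in matched pairs (S → ( S )) or none at all, so every derived string has equally many '(' and ')'. The string ( ) ( has two '(' and one ')', so it cannot be derived.

Final answer: No - no valid derivation exists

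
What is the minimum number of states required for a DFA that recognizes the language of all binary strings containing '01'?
Language: binary strings containing '01'
Lower bound (Myhill–Nerode): the prefixes ε, 0, 01 are pairwise distinguishable:
  ε vs 01: suffix ε distinguishes them (ε is rejected, 01 is accepted)
  0 vs 01: suffix ε distinguishes them (0 is rejected, 01 is accepted)
  ε vs 0: suffix 1 distinguishes them (ε·1 = 1 is rejected, 0·1 = 01 is accepted)
So any DFA needs at least 3 states.
Upper bound: a DFA with 3 states exists (one state per class above: 'no progress', 'last symbol 0', and 'seen 01' (accepting sink)).
Minimum states: 3

Final answer: 3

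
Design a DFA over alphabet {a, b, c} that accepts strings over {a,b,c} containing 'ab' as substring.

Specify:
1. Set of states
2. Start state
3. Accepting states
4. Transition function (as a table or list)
One valid DFA (any DFA recognizing the same language is acceptable):
States: {q0, q1, q2}
Start: q0
Accepting: {q2}
Transitions (accepting states marked with *):
State | a | b | c | Accepting
-----------------------------
q0    | q1 | q0 | q0 |  
q1    | q1 | q2 | q0 |  
q2    | q2 | q2 | q2 | *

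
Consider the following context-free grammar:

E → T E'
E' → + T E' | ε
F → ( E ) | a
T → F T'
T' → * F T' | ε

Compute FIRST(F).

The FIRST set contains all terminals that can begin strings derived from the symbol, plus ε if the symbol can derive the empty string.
FIRST(F): F → ( E ) contributes '(' and F → a contributes 'a', so FIRST(F) = {(, a}. F is not nullable.

Final answer: {(, a}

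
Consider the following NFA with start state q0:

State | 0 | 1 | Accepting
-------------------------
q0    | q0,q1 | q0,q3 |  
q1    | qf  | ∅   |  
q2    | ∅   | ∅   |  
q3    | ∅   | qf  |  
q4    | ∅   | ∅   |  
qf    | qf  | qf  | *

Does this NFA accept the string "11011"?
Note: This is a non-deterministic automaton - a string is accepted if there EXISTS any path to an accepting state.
Track the set of states the NFA could be in: start {q0}
Read '1': {q0} → {q0, q3}
Read '1': {q0, q3} → {q0, q3, qf}
Read '0': {q0, q3, qf} → {q0, q1, qf}
Read '1': {q0, q1, qf} → {q0, q3, qf}
Read '1': {q0, q3, qf} → {q0, q3, qf}
Final set {q0, q3, qf} contains accepting state(s) {qf} → accepted.

Final answer: Yes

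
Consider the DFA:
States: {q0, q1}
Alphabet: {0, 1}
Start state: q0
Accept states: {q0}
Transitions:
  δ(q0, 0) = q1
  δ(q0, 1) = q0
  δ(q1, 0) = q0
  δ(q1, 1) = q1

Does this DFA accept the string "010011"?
Processing string "010011":
  q0 --0--> q1
  q1 --1--> q1
  q1 --0--> q0
  q0 --0--> q1
  q1 --1--> q1
  q1 --1--> q1
Final state: q1
Accept states: {q0}
q1 is not an accept state, so the string is rejected.

Final answer: No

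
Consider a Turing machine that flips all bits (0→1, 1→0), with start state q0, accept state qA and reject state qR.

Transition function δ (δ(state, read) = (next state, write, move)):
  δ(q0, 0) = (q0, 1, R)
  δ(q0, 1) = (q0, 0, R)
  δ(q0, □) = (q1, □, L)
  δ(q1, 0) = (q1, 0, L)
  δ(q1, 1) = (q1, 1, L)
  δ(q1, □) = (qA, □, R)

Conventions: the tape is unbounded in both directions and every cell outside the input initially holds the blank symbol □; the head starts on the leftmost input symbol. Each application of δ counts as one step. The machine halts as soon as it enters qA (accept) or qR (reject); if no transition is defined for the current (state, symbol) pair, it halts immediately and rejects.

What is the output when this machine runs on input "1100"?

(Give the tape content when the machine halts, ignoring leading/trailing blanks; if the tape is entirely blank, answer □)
Step 0: [q0]1100 (head at position 0)
Step 1: δ(q0, 1) = (q0, 0, R)  ⊢  0[q0]100 (head at position 1)
Step 2: δ(q0, 1) = (q0, 0, R)  ⊢  00[q0]00 (head at position 2)
Step 3: δ(q0, 0) = (q0, 1, R)  ⊢  001[q0]0 (head at position 3)
Step 4: δ(q0, 0) = (q0, 1, R)  ⊢  0011[q0]□ (head at position 4)
Step 5: δ(q0, □) = (q1, □, L)  ⊢  001[q1]1□ (head at position 3)
Step 6: δ(q1, 1) = (q1, 1, L)  ⊢  00[q1]11□ (head at position 2)
Step 7: δ(q1, 1) = (q1, 1, L)  ⊢  0[q1]011□ (head at position 1)
Step 8: δ(q1, 0) = (q1, 0, L)  ⊢  [q1]0011□ (head at position 0)
Step 9: δ(q1, 0) = (q1, 0, L)  ⊢  [q1]□0011□ (head at position -1)
Step 10: δ(q1, □) = (qA, □, R)  ⊢  □[qA]0011□ (head at position 0)
The machine is in qA, so it halts and accepts.
Tape content when halted (ignoring surrounding blanks): 0011

Final answer: Output: 0011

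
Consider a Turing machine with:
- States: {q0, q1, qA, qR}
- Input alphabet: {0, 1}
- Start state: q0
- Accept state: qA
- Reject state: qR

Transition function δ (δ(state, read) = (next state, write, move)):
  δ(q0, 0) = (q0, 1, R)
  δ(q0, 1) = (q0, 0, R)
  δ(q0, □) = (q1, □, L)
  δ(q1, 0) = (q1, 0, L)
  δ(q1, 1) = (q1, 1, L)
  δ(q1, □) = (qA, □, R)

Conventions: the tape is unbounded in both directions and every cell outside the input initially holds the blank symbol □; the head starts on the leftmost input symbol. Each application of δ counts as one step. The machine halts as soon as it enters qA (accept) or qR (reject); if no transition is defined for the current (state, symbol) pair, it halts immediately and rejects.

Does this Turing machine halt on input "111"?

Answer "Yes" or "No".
Step 0: [q0]111 (head at position 0)
Step 1: δ(q0, 1) = (q0, 0, R)  ⊢  0[q0]11 (head at position 1)
Step 2: δ(q0, 1) = (q0, 0, R)  ⊢  00[q0]1 (head at position 2)
Step 3: δ(q0, 1) = (q0, 0, R)  ⊢  000[q0]□ (head at position 3)
Step 4: δ(q0, □) = (q1, □, L)  ⊢  00[q1]0□ (head at position 2)
Step 5: δ(q1, 0) = (q1, 0, L)  ⊢  0[q1]00□ (head at position 1)
Step 6: δ(q1, 0) = (q1, 0, L)  ⊢  [q1]000□ (head at position 0)
Step 7: δ(q1, 0) = (q1, 0, L)  ⊢  [q1]□000□ (head at position -1)
Step 8: δ(q1, □) = (qA, □, R)  ⊢  □[qA]000□ (head at position 0)
The machine is in qA, so it halts and accepts.
It halts after 8 steps.

Final answer: Yes - halts after 8 steps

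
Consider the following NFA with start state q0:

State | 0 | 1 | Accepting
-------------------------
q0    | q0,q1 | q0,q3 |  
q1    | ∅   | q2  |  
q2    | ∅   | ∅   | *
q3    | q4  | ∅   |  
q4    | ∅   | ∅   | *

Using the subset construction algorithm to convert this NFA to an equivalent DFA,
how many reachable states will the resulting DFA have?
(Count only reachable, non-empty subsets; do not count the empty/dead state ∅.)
Start subset: {q0}
{q0}: on 0 → {q0, q1}, on 1 → {q0, q3}
{q0, q1}: on 0 → {q0, q1}, on 1 → {q0, q2, q3}
{q0, q3}: on 0 → {q0, q1, q4}, on 1 → {q0, q3}
{q0, q2, q3}: on 0 → {q0, q1, q4}, on 1 → {q0, q3}
{q0, q1, q4}: on 0 → {q0, q1}, on 1 → {q0, q2, q3}
Reachable non-empty subsets: {q0}, {q0, q1}, {q0, q3}, {q0, q2, q3}, {q0, q1, q4} — 5 in total.

Final answer: 5 states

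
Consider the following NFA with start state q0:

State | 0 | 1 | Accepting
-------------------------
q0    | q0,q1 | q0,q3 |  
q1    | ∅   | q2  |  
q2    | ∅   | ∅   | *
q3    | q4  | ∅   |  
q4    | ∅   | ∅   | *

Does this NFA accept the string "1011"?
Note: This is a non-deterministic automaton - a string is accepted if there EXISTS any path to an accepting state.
Track the set of states the NFA could be in: start {q0}
Read '1': {q0} → {q0, q3}
Read '0': {q0, q3} → {q0, q1, q4}
Read '1': {q0, q1, q4} → {q0, q2, q3}
Read '1': {q0, q2, q3} → {q0, q3}
Final set {q0, q3} contains no accepting state → rejected.

Final answer: No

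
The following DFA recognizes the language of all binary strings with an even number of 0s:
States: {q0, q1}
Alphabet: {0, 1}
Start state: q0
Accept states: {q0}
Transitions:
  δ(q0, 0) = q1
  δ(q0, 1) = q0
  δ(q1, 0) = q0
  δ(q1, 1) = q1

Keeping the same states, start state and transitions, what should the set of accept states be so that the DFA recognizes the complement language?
The DFA is complete (every state has a transition on every symbol), so the complement
is recognized by the same DFA with accepting and non-accepting states swapped.
Original accept states: {q0}
Complement accept states = All states - Original accept states
= {q0, q1} - {q0}
= {q1}
Complement language: strings with an ODD number of 0s

Final answer: {q1}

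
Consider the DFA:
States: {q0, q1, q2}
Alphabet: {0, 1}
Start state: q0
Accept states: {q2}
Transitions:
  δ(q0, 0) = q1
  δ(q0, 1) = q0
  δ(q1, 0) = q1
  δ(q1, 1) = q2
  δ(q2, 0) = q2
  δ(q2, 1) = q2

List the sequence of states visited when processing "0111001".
Starting at q0
Read '0': q0 -> q1
Read '1': q1 -> q2
Read '1': q2 -> q2
Read '1': q2 -> q2
Read '0': q2 -> q2
Read '0': q2 -> q2
Read '1': q2 -> q2

Final answer: q0 -> q1 -> q2 -> q2 -> q2 -> q2 -> q2 -> q2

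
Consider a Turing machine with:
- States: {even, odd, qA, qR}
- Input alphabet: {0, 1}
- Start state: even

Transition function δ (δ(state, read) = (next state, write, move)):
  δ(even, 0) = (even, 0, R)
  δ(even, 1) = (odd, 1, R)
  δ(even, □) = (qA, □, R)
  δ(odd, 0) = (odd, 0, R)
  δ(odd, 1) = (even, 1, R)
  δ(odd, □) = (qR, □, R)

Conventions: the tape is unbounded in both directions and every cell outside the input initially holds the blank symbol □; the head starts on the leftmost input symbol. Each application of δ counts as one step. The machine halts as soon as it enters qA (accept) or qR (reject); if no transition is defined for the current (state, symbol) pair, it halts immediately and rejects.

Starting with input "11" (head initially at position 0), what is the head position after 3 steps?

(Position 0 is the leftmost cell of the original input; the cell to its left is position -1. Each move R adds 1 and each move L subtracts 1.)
Step 0: [even]11 (head at position 0)
Step 1: δ(even, 1) = (odd, 1, R)  ⊢  1[odd]1 (head at position 1)
Step 2: δ(odd, 1) = (even, 1, R)  ⊢  11[even]□ (head at position 2)
Step 3: δ(even, □) = (qA, □, R)  ⊢  11□[qA]□ (head at position 3)
Head position after 3 steps: 3

Final answer: Position 3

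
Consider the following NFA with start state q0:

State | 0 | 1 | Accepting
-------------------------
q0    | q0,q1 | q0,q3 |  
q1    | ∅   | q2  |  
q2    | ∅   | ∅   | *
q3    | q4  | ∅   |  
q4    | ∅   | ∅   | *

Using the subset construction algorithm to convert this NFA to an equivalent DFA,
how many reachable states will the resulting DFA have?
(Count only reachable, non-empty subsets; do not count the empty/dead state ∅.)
Start subset: {q0}
{q0}: on 0 → {q0, q1}, on 1 → {q0, q3}
{q0, q1}: on 0 → {q0, q1}, on 1 → {q0, q2, q3}
{q0, q3}: on 0 → {q0, q1, q4}, on 1 → {q0, q3}
{q0, q2, q3}: on 0 → {q0, q1, q4}, on 1 → {q0, q3}
{q0, q1, q4}: on 0 → {q0, q1}, on 1 → {q0, q2, q3}
Reachable non-empty subsets: {q0}, {q0, q1}, {q0, q3}, {q0, q2, q3}, {q0, q1, q4} — 5 in total.

Final answer: 5 states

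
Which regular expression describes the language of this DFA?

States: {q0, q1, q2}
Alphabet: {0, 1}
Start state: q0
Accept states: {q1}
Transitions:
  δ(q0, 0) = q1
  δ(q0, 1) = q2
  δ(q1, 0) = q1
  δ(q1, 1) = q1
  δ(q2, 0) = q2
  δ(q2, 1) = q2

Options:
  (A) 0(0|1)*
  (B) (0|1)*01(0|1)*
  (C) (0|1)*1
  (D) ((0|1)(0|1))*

Testing sample strings against the DFA:
  '01' -> accepted
  '01' -> accepted
  '0110' -> accepted
  '10010' -> rejected
Checking each option for a counterexample:
  (A) 0(0|1)*: agrees with the DFA on all strings of length ≤ 4
  (B) (0|1)*01(0|1)*: '0' is accepted by the DFA but does not match the regex → eliminated
  (C) (0|1)*1: '0' is accepted by the DFA but does not match the regex → eliminated
  (D) ((0|1)(0|1))*: ε is rejected by the DFA but matches the regex → eliminated
Only (A) 0(0|1)* is consistent with the DFA.

Final answer: (A) 0(0|1)*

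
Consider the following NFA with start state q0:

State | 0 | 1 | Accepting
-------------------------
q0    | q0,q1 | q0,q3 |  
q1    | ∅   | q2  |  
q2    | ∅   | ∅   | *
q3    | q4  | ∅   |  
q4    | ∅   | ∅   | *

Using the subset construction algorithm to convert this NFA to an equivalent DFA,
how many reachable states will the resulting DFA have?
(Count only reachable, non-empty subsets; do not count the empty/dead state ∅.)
Start subset: {q0}
{q0}: on 0 → {q0, q1}, on 1 → {q0, q3}
{q0, q1}: on 0 → {q0, q1}, on 1 → {q0, q2, q3}
{q0, q3}: on 0 → {q0, q1, q4}, on 1 → {q0, q3}
{q0, q2, q3}: on 0 → {q0, q1, q4}, on 1 → {q0, q3}
{q0, q1, q4}: on 0 → {q0, q1}, on 1 → {q0, q2, q3}
Reachable non-empty subsets: {q0}, {q0, q1}, {q0, q3}, {q0, q2, q3}, {q0, q1, q4} — 5 in total.

Final answer: 5 states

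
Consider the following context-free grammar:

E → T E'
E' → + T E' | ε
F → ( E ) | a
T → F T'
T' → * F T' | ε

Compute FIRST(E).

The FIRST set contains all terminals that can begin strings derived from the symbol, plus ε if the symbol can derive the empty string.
FIRST(F): F → ( E ) contributes '(' and F → a contributes 'a', so FIRST(F) = {(, a}. F is not nullable.
FIRST(T): T → F T' begins with F, and F is not nullable, so FIRST(T) = FIRST(F) = {(, a}.
FIRST(E): E → T E' begins with T, and T is not nullable, so FIRST(E) = FIRST(T) = {(, a}.

Final answer: {(, a}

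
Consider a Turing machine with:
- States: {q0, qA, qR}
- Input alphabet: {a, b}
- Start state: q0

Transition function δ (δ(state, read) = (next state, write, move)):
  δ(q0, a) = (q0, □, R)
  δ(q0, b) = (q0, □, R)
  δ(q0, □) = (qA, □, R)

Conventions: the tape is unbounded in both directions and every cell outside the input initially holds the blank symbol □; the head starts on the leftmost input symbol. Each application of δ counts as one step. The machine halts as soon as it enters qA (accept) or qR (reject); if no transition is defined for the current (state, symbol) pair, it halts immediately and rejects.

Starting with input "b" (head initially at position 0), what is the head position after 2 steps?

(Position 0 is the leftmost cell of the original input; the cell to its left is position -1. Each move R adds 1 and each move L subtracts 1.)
Step 0: [q0]b (head at position 0)
Step 1: δ(q0, b) = (q0, □, R)  ⊢  □[q0]□ (head at position 1)
Step 2: δ(q0, □) = (qA, □, R)  ⊢  □□[qA]□ (head at position 2)
Head position after 2 steps: 2

Final answer: Position 2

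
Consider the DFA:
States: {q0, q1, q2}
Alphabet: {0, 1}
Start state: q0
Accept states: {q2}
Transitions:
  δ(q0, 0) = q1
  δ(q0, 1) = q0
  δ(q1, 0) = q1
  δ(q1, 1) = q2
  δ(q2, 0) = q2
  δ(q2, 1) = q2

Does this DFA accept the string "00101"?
Processing string "00101":
  q0 --0--> q1
  q1 --0--> q1
  q1 --1--> q2
  q2 --0--> q2
  q2 --1--> q2
Final state: q2
Accept states: {q2}
q2 is an accept state, so the string is accepted.

Final answer: Yes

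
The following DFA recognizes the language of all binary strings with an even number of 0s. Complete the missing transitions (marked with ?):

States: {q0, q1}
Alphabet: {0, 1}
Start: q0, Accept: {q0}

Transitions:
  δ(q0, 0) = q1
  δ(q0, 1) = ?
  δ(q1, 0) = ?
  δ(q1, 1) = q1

What each state remembers (consistent with the given transitions and accept states):
  q0: an even number of 0s has been read so far
  q1: an odd number of 0s has been read so far
Filling in the missing entries:
  δ(q0, 1): in q0 (an even number of 0s has been read so far), after reading 1 we have: an even number of 0s has been read so far → q0
  δ(q1, 0): in q1 (an odd number of 0s has been read so far), after reading 0 we have: an even number of 0s has been read so far → q0

Final answer: δ(q0, 1) = q0; δ(q1, 0) = q0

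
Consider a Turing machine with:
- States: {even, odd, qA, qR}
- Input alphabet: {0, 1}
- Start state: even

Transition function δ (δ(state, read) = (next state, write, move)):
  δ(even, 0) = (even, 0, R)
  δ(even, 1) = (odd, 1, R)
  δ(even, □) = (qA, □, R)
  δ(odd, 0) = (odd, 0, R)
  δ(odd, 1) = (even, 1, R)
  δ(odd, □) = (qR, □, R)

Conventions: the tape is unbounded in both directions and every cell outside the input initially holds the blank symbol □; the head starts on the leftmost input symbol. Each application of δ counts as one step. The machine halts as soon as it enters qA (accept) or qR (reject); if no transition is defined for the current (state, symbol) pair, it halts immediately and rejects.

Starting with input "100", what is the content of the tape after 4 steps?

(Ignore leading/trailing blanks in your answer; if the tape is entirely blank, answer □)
Step 0: [even]100 (head at position 0)
Step 1: δ(even, 1) = (odd, 1, R)  ⊢  1[odd]00 (head at position 1)
Step 2: δ(odd, 0) = (odd, 0, R)  ⊢  10[odd]0 (head at position 2)
Step 3: δ(odd, 0) = (odd, 0, R)  ⊢  100[odd]□ (head at position 3)
Step 4: δ(odd, □) = (qR, □, R)  ⊢  100□[qR]□ (head at position 4)
Tape after 4 steps (ignoring surrounding blanks): 100

Final answer: Tape: 100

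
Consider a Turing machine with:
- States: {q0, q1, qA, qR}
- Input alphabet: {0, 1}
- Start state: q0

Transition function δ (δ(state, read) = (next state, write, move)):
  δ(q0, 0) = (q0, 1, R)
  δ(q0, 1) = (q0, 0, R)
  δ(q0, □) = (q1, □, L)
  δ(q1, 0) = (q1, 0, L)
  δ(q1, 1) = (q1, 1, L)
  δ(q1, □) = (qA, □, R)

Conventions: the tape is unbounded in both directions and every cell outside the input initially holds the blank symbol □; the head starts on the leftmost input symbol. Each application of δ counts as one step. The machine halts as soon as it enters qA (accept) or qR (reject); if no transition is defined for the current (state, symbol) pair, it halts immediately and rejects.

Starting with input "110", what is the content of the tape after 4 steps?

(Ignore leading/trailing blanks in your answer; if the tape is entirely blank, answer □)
Step 0: [q0]110 (head at position 0)
Step 1: δ(q0, 1) = (q0, 0, R)  ⊢  0[q0]10 (head at position 1)
Step 2: δ(q0, 1) = (q0, 0, R)  ⊢  00[q0]0 (head at position 2)
Step 3: δ(q0, 0) = (q0, 1, R)  ⊢  001[q0]□ (head at position 3)
Step 4: δ(q0, □) = (q1, □, L)  ⊢  00[q1]1□ (head at position 2)
Tape after 4 steps (ignoring surrounding blanks): 001

Final answer: Tape: 001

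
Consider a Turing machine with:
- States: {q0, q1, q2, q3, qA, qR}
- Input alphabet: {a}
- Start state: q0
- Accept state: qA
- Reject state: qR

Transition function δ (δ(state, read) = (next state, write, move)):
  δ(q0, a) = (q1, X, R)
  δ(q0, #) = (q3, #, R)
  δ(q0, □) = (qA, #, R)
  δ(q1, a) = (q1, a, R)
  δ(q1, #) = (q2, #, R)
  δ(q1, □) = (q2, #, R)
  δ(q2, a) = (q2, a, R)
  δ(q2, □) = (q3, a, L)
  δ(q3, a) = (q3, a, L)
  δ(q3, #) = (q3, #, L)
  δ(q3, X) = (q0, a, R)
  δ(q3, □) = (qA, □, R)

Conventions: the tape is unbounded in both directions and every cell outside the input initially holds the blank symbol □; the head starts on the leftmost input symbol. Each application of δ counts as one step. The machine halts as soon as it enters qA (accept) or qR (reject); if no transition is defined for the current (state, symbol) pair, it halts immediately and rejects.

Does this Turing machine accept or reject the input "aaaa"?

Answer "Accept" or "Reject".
Trace (configuration after each step, as tape_left[state]tape_right with head position):
Step 0: [q0]aaaa (head at position 0)
Step 1: X[q1]aaa (head 1)
Step 2: Xa[q1]aa (head 2)
Step 3: Xaa[q1]a (head 3)
Step 4: Xaaa[q1]□ (head 4)
Step 5: Xaaa#[q2]□ (head 5)
Step 6: Xaaa[q3]#a (head 4)
Step 7: Xaa[q3]a#a (head 3)
Step 8: Xa[q3]aa#a (head 2)
Step 9: X[q3]aaa#a (head 1)
Step 10: [q3]Xaaa#a (head 0)
Step 11: a[q0]aaa#a (head 1)
Step 12: aX[q1]aa#a (head 2)
Step 13: aXa[q1]a#a (head 3)
Step 14: aXaa[q1]#a (head 4)
Step 15: aXaa#[q2]a (head 5)
Step 16: aXaa#a[q2]□ (head 6)
Step 17: aXaa#[q3]aa (head 5)
Step 18: aXaa[q3]#aa (head 4)
Step 19: aXa[q3]a#aa (head 3)
Step 20: aX[q3]aa#aa (head 2)
Step 21: a[q3]Xaa#aa (head 1)
Step 22: aa[q0]aa#aa (head 2)
Step 23: aaX[q1]a#aa (head 3)
Step 24: aaXa[q1]#aa (head 4)
Step 25: aaXa#[q2]aa (head 5)
Step 26: aaXa#a[q2]a (head 6)
Step 27: aaXa#aa[q2]□ (head 7)
Step 28: aaXa#a[q3]aa (head 6)
Step 29: aaXa#[q3]aaa (head 5)
Step 30: aaXa[q3]#aaa (head 4)
Step 31: aaX[q3]a#aaa (head 3)
Step 32: aa[q3]Xa#aaa (head 2)
Step 33: aaa[q0]a#aaa (head 3)
Step 34: aaaX[q1]#aaa (head 4)
Step 35: aaaX#[q2]aaa (head 5)
Step 36: aaaX#a[q2]aa (head 6)
Step 37: aaaX#aa[q2]a (head 7)
Step 38: aaaX#aaa[q2]□ (head 8)
Step 39: aaaX#aa[q3]aa (head 7)
Step 40: aaaX#a[q3]aaa (head 6)
Step 41: aaaX#[q3]aaaa (head 5)
Step 42: aaaX[q3]#aaaa (head 4)
Step 43: aaa[q3]X#aaaa (head 3)
Step 44: aaaa[q0]#aaaa (head 4)
Step 45: aaaa#[q3]aaaa (head 5)
Step 46: aaaa[q3]#aaaa (head 4)
Step 47: aaa[q3]a#aaaa (head 3)
Step 48: aa[q3]aa#aaaa (head 2)
Step 49: a[q3]aaa#aaaa (head 1)
Step 50: [q3]aaaa#aaaa (head 0)
Step 51: [q3]□aaaa#aaaa (head -1)
Step 52: □[qA]aaaa#aaaa (head 0)
The machine is in qA, so it halts and accepts.

Final answer: Accept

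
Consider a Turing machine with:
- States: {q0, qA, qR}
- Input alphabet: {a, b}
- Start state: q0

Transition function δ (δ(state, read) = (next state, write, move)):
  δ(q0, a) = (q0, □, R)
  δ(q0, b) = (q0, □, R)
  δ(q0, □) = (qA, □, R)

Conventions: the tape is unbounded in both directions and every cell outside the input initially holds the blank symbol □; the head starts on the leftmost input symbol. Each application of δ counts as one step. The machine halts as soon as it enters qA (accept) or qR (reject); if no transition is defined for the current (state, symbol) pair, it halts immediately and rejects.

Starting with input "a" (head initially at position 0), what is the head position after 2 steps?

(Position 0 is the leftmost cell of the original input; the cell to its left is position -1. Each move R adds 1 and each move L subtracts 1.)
Step 0: [q0]a (head at position 0)
Step 1: δ(q0, a) = (q0, □, R)  ⊢  □[q0]□ (head at position 1)
Step 2: δ(q0, □) = (qA, □, R)  ⊢  □□[qA]□ (head at position 2)
Head position after 2 steps: 2

Final answer: Position 2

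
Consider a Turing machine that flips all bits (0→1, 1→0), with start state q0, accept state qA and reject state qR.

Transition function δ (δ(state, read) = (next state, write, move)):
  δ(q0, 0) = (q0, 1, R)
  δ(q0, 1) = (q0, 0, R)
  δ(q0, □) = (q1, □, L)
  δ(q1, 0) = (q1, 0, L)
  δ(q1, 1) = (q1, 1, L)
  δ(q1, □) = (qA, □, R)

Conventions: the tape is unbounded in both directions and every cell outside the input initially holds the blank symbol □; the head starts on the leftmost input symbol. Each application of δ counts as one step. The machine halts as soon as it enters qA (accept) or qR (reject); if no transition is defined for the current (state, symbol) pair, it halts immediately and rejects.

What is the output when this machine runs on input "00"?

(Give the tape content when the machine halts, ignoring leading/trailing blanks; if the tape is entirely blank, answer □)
Step 0: [q0]00 (head at position 0)
Step 1: δ(q0, 0) = (q0, 1, R)  ⊢  1[q0]0 (head at position 1)
Step 2: δ(q0, 0) = (q0, 1, R)  ⊢  11[q0]□ (head at position 2)
Step 3: δ(q0, □) = (q1, □, L)  ⊢  1[q1]1□ (head at position 1)
Step 4: δ(q1, 1) = (q1, 1, L)  ⊢  [q1]11□ (head at position 0)
Step 5: δ(q1, 1) = (q1, 1, L)  ⊢  [q1]□11□ (head at position -1)
Step 6: δ(q1, □) = (qA, □, R)  ⊢  □[qA]11□ (head at position 0)
The machine is in qA, so it halts and accepts.
Tape content when halted (ignoring surrounding blanks): 11

Final answer: Output: 11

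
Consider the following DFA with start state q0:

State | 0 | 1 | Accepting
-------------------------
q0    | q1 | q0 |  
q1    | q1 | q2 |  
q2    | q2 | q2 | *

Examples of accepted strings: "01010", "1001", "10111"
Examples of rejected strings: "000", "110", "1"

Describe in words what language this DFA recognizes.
binary strings containing '01' as a substring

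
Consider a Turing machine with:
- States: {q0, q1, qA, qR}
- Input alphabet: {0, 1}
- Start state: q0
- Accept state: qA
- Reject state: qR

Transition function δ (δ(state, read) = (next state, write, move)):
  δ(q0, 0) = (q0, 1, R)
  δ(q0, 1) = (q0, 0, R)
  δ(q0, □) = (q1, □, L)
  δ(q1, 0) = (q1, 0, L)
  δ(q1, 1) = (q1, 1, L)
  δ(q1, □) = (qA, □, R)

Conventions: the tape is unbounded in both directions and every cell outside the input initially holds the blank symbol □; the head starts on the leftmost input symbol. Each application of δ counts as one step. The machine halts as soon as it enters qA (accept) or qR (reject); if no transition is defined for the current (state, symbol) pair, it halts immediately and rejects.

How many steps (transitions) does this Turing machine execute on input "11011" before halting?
Step 0: [q0]11011 (head at position 0)
Step 1: δ(q0, 1) = (q0, 0, R)  ⊢  0[q0]1011 (head at position 1)
Step 2: δ(q0, 1) = (q0, 0, R)  ⊢  00[q0]011 (head at position 2)
Step 3: δ(q0, 0) = (q0, 1, R)  ⊢  001[q0]11 (head at position 3)
Step 4: δ(q0, 1) = (q0, 0, R)  ⊢  0010[q0]1 (head at position 4)
Step 5: δ(q0, 1) = (q0, 0, R)  ⊢  00100[q0]□ (head at position 5)
Step 6: δ(q0, □) = (q1, □, L)  ⊢  0010[q1]0□ (head at position 4)
Step 7: δ(q1, 0) = (q1, 0, L)  ⊢  001[q1]00□ (head at position 3)
Step 8: δ(q1, 0) = (q1, 0, L)  ⊢  00[q1]100□ (head at position 2)
Step 9: δ(q1, 1) = (q1, 1, L)  ⊢  0[q1]0100□ (head at position 1)
Step 10: δ(q1, 0) = (q1, 0, L)  ⊢  [q1]00100□ (head at position 0)
Step 11: δ(q1, 0) = (q1, 0, L)  ⊢  [q1]□00100□ (head at position -1)
Step 12: δ(q1, □) = (qA, □, R)  ⊢  □[qA]00100□ (head at position 0)
The machine is in qA, so it halts and accepts.
Number of transitions executed: 12.

Final answer: 12 steps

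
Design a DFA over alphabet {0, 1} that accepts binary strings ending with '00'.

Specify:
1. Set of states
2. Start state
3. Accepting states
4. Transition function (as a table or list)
One valid DFA (any DFA recognizing the same language is acceptable):
States: {q0, q1, q2}
Start: q0
Accepting: {q2}
Transitions (accepting states marked with *):
State | 0 | 1 | Accepting
-------------------------
q0    | q1 | q0 |  
q1    | q2 | q0 |  
q2    | q2 | q0 | *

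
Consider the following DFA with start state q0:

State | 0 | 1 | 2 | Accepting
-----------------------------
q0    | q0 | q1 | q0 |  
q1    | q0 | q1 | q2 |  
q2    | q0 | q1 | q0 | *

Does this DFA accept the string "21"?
Start in q0.
Read '2': q0 → q0
Read '1': q0 → q1
Final state q1 is not accepting, so the string is rejected.

Final answer: No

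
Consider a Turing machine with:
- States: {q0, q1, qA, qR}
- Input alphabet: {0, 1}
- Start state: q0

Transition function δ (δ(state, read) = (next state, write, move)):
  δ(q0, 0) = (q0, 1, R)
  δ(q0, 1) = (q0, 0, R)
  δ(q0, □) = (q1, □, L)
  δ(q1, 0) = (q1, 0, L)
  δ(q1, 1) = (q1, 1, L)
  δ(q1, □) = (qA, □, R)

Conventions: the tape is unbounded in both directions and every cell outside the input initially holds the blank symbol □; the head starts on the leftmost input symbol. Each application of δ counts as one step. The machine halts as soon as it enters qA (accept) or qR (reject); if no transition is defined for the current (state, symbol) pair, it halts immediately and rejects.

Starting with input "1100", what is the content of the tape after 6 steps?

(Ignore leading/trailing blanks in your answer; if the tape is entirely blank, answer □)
Step 0: [q0]1100 (head at position 0)
Step 1: δ(q0, 1) = (q0, 0, R)  ⊢  0[q0]100 (head at position 1)
Step 2: δ(q0, 1) = (q0, 0, R)  ⊢  00[q0]00 (head at position 2)
Step 3: δ(q0, 0) = (q0, 1, R)  ⊢  001[q0]0 (head at position 3)
Step 4: δ(q0, 0) = (q0, 1, R)  ⊢  0011[q0]□ (head at position 4)
Step 5: δ(q0, □) = (q1, □, L)  ⊢  001[q1]1□ (head at position 3)
Step 6: δ(q1, 1) = (q1, 1, L)  ⊢  00[q1]11□ (head at position 2)
Tape after 6 steps (ignoring surrounding blanks): 0011

Final answer: Tape: 0011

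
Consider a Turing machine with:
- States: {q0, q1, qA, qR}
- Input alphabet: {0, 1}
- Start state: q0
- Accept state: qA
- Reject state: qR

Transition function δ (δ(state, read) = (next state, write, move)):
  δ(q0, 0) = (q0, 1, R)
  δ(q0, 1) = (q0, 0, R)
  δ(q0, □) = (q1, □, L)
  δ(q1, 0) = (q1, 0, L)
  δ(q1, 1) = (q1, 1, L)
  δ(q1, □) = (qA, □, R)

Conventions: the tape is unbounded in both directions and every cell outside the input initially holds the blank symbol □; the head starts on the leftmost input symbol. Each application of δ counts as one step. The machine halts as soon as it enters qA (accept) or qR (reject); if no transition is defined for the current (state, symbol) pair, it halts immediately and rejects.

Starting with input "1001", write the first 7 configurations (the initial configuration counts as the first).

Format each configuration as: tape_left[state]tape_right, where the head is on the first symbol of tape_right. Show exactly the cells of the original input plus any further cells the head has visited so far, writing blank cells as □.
Step 0: [q0]1001 (head at position 0)
Step 1: δ(q0, 1) = (q0, 0, R)  ⊢  0[q0]001 (head at position 1)
Step 2: δ(q0, 0) = (q0, 1, R)  ⊢  01[q0]01 (head at position 2)
Step 3: δ(q0, 0) = (q0, 1, R)  ⊢  011[q0]1 (head at position 3)
Step 4: δ(q0, 1) = (q0, 0, R)  ⊢  0110[q0]□ (head at position 4)
Step 5: δ(q0, □) = (q1, □, L)  ⊢  011[q1]0□ (head at position 3)
Step 6: δ(q1, 0) = (q1, 0, L)  ⊢  01[q1]10□ (head at position 2)

Final answer: [q0]1001 ⊢ 0[q0]001 ⊢ 01[q0]01 ⊢ 011[q0]1 ⊢ 0110[q0]□ ⊢ 011[q1]0□ ⊢ 01[q1]10□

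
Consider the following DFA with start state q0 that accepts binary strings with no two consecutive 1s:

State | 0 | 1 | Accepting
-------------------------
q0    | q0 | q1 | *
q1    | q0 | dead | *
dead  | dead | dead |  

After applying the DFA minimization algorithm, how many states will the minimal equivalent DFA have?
All 3 states are reachable from q0, so none can be removed as unreachable.
Table-filling: first mark every (accepting, non-accepting) pair as distinguishable (accepting: {q0, q1}; non-accepting: {dead}).
Round 1: (q0, q1) on '1' go to q1 and dead, already distinguishable → mark.
Every pair of states is distinguishable, so the DFA is already minimal.
Equivalence classes: {q0}, {q1}, {dead} → 3 states.

Final answer: 3 states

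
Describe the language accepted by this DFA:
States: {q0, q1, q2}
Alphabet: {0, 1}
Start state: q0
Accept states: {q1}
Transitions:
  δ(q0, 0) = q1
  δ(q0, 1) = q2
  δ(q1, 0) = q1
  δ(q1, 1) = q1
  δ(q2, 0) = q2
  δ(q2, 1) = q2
Analyzing the DFA structure:
Start state: q0
Accept states: {q1}
Interpreting what each state remembers (checking against the transitions):
  q0: nothing has been read yet
  q1: the first symbol was 0
  q2: the first symbol was 1 (trap state)
  δ(q0, 0): in q0 (nothing has been read yet), after reading 0 we have: the first symbol was 0 → q1
  δ(q0, 1): in q0 (nothing has been read yet), after reading 1 we have: the first symbol was 1 (trap state) → q2
  δ(q1, 0): in q1 (the first symbol was 0), after reading 0 we have: the first symbol was 0 → q1
  δ(q1, 1): in q1 (the first symbol was 0), after reading 1 we have: the first symbol was 0 → q1
  δ(q2, 0): in q2 (the first symbol was 1 (trap state)), after reading 0 we have: the first symbol was 1 (trap state) → q2
  δ(q2, 1): in q2 (the first symbol was 1 (trap state)), after reading 1 we have: the first symbol was 1 (trap state) → q2
A string is accepted iff it ends in {q1}, i.e. the first symbol was 0.
Language: All binary strings starting with 0

Final answer: All binary strings starting with 0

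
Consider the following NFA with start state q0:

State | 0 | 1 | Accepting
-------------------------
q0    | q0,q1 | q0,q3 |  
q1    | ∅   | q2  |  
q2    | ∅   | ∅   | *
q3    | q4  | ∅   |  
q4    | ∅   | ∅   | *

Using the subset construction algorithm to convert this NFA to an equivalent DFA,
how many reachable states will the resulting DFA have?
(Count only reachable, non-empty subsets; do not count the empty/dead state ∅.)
Start subset: {q0}
{q0}: on 0 → {q0, q1}, on 1 → {q0, q3}
{q0, q1}: on 0 → {q0, q1}, on 1 → {q0, q2, q3}
{q0, q3}: on 0 → {q0, q1, q4}, on 1 → {q0, q3}
{q0, q2, q3}: on 0 → {q0, q1, q4}, on 1 → {q0, q3}
{q0, q1, q4}: on 0 → {q0, q1}, on 1 → {q0, q2, q3}
Reachable non-empty subsets: {q0}, {q0, q1}, {q0, q3}, {q0, q2, q3}, {q0, q1, q4} — 5 in total.

Final answer: 5 states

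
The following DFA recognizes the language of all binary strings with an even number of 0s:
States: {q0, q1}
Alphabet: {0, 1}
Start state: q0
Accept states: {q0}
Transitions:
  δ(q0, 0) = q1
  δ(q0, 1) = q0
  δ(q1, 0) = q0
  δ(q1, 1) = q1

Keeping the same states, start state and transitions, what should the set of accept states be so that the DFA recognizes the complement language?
The DFA is complete (every state has a transition on every symbol), so the complement
is recognized by the same DFA with accepting and non-accepting states swapped.
Original accept states: {q0}
Complement accept states = All states - Original accept states
= {q0, q1} - {q0}
= {q1}
Complement language: strings with an ODD number of 0s

Final answer: {q1}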